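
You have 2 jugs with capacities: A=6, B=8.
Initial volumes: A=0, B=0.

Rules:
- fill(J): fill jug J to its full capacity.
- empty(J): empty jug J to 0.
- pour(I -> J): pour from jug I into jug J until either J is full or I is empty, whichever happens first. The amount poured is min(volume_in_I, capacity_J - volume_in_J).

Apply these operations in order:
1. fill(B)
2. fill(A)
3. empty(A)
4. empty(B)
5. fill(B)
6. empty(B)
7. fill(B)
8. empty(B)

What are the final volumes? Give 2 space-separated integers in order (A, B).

Answer: 0 0

Derivation:
Step 1: fill(B) -> (A=0 B=8)
Step 2: fill(A) -> (A=6 B=8)
Step 3: empty(A) -> (A=0 B=8)
Step 4: empty(B) -> (A=0 B=0)
Step 5: fill(B) -> (A=0 B=8)
Step 6: empty(B) -> (A=0 B=0)
Step 7: fill(B) -> (A=0 B=8)
Step 8: empty(B) -> (A=0 B=0)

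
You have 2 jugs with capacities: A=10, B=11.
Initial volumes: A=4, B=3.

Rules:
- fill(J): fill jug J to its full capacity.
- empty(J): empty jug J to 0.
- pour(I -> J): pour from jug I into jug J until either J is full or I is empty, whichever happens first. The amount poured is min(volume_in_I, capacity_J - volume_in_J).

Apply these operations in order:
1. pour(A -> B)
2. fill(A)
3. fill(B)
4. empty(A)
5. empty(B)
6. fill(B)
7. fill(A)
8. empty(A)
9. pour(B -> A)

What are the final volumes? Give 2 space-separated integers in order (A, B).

Step 1: pour(A -> B) -> (A=0 B=7)
Step 2: fill(A) -> (A=10 B=7)
Step 3: fill(B) -> (A=10 B=11)
Step 4: empty(A) -> (A=0 B=11)
Step 5: empty(B) -> (A=0 B=0)
Step 6: fill(B) -> (A=0 B=11)
Step 7: fill(A) -> (A=10 B=11)
Step 8: empty(A) -> (A=0 B=11)
Step 9: pour(B -> A) -> (A=10 B=1)

Answer: 10 1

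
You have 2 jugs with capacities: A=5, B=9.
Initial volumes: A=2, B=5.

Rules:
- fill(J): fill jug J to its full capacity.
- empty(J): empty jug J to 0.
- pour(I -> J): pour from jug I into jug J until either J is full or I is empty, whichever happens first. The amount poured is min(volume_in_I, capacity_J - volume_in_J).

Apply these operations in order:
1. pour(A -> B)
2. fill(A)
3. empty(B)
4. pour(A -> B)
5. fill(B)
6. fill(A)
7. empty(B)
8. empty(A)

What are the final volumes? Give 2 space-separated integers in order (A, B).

Step 1: pour(A -> B) -> (A=0 B=7)
Step 2: fill(A) -> (A=5 B=7)
Step 3: empty(B) -> (A=5 B=0)
Step 4: pour(A -> B) -> (A=0 B=5)
Step 5: fill(B) -> (A=0 B=9)
Step 6: fill(A) -> (A=5 B=9)
Step 7: empty(B) -> (A=5 B=0)
Step 8: empty(A) -> (A=0 B=0)

Answer: 0 0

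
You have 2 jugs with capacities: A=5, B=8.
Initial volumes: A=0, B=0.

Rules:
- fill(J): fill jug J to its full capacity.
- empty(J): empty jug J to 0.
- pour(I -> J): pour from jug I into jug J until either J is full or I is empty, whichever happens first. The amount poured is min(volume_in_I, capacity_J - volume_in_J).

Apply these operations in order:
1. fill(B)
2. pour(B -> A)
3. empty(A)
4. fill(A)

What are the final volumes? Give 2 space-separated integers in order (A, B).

Answer: 5 3

Derivation:
Step 1: fill(B) -> (A=0 B=8)
Step 2: pour(B -> A) -> (A=5 B=3)
Step 3: empty(A) -> (A=0 B=3)
Step 4: fill(A) -> (A=5 B=3)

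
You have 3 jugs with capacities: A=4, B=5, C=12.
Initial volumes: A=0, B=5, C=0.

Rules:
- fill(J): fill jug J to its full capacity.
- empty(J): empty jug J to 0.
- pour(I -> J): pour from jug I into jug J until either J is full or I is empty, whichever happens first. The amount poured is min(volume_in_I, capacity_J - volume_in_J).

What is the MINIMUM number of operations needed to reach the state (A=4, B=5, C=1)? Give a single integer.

BFS from (A=0, B=5, C=0). One shortest path:
  1. pour(B -> A) -> (A=4 B=1 C=0)
  2. pour(B -> C) -> (A=4 B=0 C=1)
  3. fill(B) -> (A=4 B=5 C=1)
Reached target in 3 moves.

Answer: 3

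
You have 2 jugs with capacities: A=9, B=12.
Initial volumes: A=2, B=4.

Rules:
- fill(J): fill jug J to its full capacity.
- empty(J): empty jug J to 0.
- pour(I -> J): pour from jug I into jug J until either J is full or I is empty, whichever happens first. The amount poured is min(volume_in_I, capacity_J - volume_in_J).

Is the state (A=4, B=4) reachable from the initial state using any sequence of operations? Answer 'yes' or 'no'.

Answer: no

Derivation:
BFS explored all 43 reachable states.
Reachable set includes: (0,0), (0,1), (0,2), (0,3), (0,4), (0,5), (0,6), (0,7), (0,8), (0,9), (0,10), (0,11) ...
Target (A=4, B=4) not in reachable set → no.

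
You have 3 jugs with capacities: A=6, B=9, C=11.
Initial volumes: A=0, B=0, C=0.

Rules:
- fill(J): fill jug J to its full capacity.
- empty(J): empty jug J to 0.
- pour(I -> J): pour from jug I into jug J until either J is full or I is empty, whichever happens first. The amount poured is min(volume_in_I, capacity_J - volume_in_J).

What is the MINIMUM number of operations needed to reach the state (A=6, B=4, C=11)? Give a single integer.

BFS from (A=0, B=0, C=0). One shortest path:
  1. fill(A) -> (A=6 B=0 C=0)
  2. fill(B) -> (A=6 B=9 C=0)
  3. pour(A -> C) -> (A=0 B=9 C=6)
  4. fill(A) -> (A=6 B=9 C=6)
  5. pour(B -> C) -> (A=6 B=4 C=11)
Reached target in 5 moves.

Answer: 5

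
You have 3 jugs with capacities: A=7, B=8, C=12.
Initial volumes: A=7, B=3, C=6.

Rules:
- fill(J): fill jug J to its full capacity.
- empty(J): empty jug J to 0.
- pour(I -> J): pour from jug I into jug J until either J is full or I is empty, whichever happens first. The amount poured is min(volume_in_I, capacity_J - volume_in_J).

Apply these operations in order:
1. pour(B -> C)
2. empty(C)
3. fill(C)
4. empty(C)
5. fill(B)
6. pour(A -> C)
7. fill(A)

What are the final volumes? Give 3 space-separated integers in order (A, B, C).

Answer: 7 8 7

Derivation:
Step 1: pour(B -> C) -> (A=7 B=0 C=9)
Step 2: empty(C) -> (A=7 B=0 C=0)
Step 3: fill(C) -> (A=7 B=0 C=12)
Step 4: empty(C) -> (A=7 B=0 C=0)
Step 5: fill(B) -> (A=7 B=8 C=0)
Step 6: pour(A -> C) -> (A=0 B=8 C=7)
Step 7: fill(A) -> (A=7 B=8 C=7)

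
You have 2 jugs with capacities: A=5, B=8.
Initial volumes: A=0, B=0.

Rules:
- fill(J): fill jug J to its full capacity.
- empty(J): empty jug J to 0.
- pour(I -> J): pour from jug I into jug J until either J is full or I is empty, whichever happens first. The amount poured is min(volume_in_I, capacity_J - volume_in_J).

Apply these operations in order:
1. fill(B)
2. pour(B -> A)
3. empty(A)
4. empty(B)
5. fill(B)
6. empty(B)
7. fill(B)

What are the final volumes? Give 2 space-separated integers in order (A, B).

Step 1: fill(B) -> (A=0 B=8)
Step 2: pour(B -> A) -> (A=5 B=3)
Step 3: empty(A) -> (A=0 B=3)
Step 4: empty(B) -> (A=0 B=0)
Step 5: fill(B) -> (A=0 B=8)
Step 6: empty(B) -> (A=0 B=0)
Step 7: fill(B) -> (A=0 B=8)

Answer: 0 8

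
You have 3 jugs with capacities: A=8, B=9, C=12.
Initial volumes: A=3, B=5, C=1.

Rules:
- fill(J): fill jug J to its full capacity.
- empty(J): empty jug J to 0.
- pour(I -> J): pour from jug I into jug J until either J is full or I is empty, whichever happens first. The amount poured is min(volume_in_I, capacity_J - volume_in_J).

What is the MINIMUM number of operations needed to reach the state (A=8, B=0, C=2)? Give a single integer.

BFS from (A=3, B=5, C=1). One shortest path:
  1. empty(A) -> (A=0 B=5 C=1)
  2. fill(B) -> (A=0 B=9 C=1)
  3. pour(B -> A) -> (A=8 B=1 C=1)
  4. pour(B -> C) -> (A=8 B=0 C=2)
Reached target in 4 moves.

Answer: 4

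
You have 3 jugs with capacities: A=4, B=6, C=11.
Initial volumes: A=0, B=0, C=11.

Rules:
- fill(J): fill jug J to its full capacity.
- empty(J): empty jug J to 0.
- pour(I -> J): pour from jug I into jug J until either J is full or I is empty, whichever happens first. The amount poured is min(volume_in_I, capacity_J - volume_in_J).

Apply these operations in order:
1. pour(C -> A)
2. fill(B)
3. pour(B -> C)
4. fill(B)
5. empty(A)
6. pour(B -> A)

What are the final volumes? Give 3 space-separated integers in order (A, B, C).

Answer: 4 2 11

Derivation:
Step 1: pour(C -> A) -> (A=4 B=0 C=7)
Step 2: fill(B) -> (A=4 B=6 C=7)
Step 3: pour(B -> C) -> (A=4 B=2 C=11)
Step 4: fill(B) -> (A=4 B=6 C=11)
Step 5: empty(A) -> (A=0 B=6 C=11)
Step 6: pour(B -> A) -> (A=4 B=2 C=11)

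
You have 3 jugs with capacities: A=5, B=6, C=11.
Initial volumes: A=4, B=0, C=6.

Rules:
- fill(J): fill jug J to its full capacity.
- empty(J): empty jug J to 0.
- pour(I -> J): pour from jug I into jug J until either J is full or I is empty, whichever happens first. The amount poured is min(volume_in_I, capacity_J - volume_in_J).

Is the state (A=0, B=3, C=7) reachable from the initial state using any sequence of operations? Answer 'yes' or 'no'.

Answer: yes

Derivation:
BFS from (A=4, B=0, C=6):
  1. pour(A -> B) -> (A=0 B=4 C=6)
  2. pour(C -> A) -> (A=5 B=4 C=1)
  3. pour(A -> B) -> (A=3 B=6 C=1)
  4. pour(B -> C) -> (A=3 B=0 C=7)
  5. pour(A -> B) -> (A=0 B=3 C=7)
Target reached → yes.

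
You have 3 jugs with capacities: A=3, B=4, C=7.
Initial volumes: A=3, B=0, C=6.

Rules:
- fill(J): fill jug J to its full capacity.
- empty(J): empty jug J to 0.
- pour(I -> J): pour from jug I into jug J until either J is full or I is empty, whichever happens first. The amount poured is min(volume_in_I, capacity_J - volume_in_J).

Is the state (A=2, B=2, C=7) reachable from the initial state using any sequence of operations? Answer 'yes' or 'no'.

Answer: yes

Derivation:
BFS from (A=3, B=0, C=6):
  1. pour(A -> B) -> (A=0 B=3 C=6)
  2. fill(A) -> (A=3 B=3 C=6)
  3. pour(A -> B) -> (A=2 B=4 C=6)
  4. empty(B) -> (A=2 B=0 C=6)
  5. pour(A -> B) -> (A=0 B=2 C=6)
  6. fill(A) -> (A=3 B=2 C=6)
  7. pour(A -> C) -> (A=2 B=2 C=7)
Target reached → yes.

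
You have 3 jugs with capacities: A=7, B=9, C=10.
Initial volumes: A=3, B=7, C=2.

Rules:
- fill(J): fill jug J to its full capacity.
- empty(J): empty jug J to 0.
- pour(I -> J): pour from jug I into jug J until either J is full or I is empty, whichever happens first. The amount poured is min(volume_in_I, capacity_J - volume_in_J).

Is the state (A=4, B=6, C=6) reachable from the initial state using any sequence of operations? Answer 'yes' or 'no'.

Answer: no

Derivation:
BFS explored all 449 reachable states.
Reachable set includes: (0,0,0), (0,0,1), (0,0,2), (0,0,3), (0,0,4), (0,0,5), (0,0,6), (0,0,7), (0,0,8), (0,0,9), (0,0,10), (0,1,0) ...
Target (A=4, B=6, C=6) not in reachable set → no.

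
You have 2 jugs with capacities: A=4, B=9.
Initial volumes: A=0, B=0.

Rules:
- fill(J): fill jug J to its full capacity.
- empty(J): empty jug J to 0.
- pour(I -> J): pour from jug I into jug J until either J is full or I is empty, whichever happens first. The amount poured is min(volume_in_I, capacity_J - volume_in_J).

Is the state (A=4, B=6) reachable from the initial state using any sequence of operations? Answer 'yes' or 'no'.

BFS from (A=0, B=0):
  1. fill(B) -> (A=0 B=9)
  2. pour(B -> A) -> (A=4 B=5)
  3. empty(A) -> (A=0 B=5)
  4. pour(B -> A) -> (A=4 B=1)
  5. empty(A) -> (A=0 B=1)
  6. pour(B -> A) -> (A=1 B=0)
  7. fill(B) -> (A=1 B=9)
  8. pour(B -> A) -> (A=4 B=6)
Target reached → yes.

Answer: yes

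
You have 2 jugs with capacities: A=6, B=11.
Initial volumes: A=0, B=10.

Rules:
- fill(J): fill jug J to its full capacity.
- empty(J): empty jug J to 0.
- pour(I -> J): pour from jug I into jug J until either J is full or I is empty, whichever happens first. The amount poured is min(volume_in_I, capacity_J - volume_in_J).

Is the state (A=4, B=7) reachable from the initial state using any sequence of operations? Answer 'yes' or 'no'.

BFS explored all 34 reachable states.
Reachable set includes: (0,0), (0,1), (0,2), (0,3), (0,4), (0,5), (0,6), (0,7), (0,8), (0,9), (0,10), (0,11) ...
Target (A=4, B=7) not in reachable set → no.

Answer: no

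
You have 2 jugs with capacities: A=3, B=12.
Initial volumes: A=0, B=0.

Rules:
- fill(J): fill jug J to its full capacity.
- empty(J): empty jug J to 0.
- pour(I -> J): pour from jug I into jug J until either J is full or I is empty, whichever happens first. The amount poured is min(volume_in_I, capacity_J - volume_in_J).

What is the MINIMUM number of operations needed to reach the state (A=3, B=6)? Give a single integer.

BFS from (A=0, B=0). One shortest path:
  1. fill(B) -> (A=0 B=12)
  2. pour(B -> A) -> (A=3 B=9)
  3. empty(A) -> (A=0 B=9)
  4. pour(B -> A) -> (A=3 B=6)
Reached target in 4 moves.

Answer: 4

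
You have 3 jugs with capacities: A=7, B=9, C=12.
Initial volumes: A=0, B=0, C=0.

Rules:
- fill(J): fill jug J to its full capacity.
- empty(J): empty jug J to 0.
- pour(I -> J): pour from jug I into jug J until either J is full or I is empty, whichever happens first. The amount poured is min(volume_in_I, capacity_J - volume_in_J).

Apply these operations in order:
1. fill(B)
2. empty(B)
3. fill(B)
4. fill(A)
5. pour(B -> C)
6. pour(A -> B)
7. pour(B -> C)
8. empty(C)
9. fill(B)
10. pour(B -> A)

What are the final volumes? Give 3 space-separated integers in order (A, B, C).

Step 1: fill(B) -> (A=0 B=9 C=0)
Step 2: empty(B) -> (A=0 B=0 C=0)
Step 3: fill(B) -> (A=0 B=9 C=0)
Step 4: fill(A) -> (A=7 B=9 C=0)
Step 5: pour(B -> C) -> (A=7 B=0 C=9)
Step 6: pour(A -> B) -> (A=0 B=7 C=9)
Step 7: pour(B -> C) -> (A=0 B=4 C=12)
Step 8: empty(C) -> (A=0 B=4 C=0)
Step 9: fill(B) -> (A=0 B=9 C=0)
Step 10: pour(B -> A) -> (A=7 B=2 C=0)

Answer: 7 2 0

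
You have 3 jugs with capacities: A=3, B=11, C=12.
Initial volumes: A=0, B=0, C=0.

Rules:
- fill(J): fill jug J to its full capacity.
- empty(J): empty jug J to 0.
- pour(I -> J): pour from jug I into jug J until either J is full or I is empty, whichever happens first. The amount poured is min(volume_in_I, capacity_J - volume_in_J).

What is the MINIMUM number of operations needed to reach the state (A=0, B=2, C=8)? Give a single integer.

BFS from (A=0, B=0, C=0). One shortest path:
  1. fill(B) -> (A=0 B=11 C=0)
  2. pour(B -> C) -> (A=0 B=0 C=11)
  3. fill(B) -> (A=0 B=11 C=11)
  4. pour(B -> A) -> (A=3 B=8 C=11)
  5. pour(A -> C) -> (A=2 B=8 C=12)
  6. empty(C) -> (A=2 B=8 C=0)
  7. pour(B -> C) -> (A=2 B=0 C=8)
  8. pour(A -> B) -> (A=0 B=2 C=8)
Reached target in 8 moves.

Answer: 8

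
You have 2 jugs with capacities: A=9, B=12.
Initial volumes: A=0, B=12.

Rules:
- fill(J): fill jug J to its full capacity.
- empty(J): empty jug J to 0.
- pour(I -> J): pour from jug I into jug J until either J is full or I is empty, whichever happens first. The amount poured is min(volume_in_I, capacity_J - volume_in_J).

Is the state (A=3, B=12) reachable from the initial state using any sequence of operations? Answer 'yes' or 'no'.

Answer: yes

Derivation:
BFS from (A=0, B=12):
  1. pour(B -> A) -> (A=9 B=3)
  2. empty(A) -> (A=0 B=3)
  3. pour(B -> A) -> (A=3 B=0)
  4. fill(B) -> (A=3 B=12)
Target reached → yes.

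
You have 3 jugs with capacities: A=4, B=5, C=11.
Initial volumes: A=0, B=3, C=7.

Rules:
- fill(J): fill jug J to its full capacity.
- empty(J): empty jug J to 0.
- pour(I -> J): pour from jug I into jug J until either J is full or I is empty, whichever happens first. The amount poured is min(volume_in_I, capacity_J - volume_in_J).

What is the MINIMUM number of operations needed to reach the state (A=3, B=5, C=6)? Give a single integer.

Answer: 3

Derivation:
BFS from (A=0, B=3, C=7). One shortest path:
  1. fill(C) -> (A=0 B=3 C=11)
  2. pour(B -> A) -> (A=3 B=0 C=11)
  3. pour(C -> B) -> (A=3 B=5 C=6)
Reached target in 3 moves.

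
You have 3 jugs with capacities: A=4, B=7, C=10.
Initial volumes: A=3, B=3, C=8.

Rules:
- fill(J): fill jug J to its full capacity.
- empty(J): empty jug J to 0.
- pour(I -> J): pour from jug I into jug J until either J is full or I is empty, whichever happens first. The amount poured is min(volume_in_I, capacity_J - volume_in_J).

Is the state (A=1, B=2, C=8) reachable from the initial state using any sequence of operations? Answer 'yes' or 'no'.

Answer: no

Derivation:
BFS explored all 279 reachable states.
Reachable set includes: (0,0,0), (0,0,1), (0,0,2), (0,0,3), (0,0,4), (0,0,5), (0,0,6), (0,0,7), (0,0,8), (0,0,9), (0,0,10), (0,1,0) ...
Target (A=1, B=2, C=8) not in reachable set → no.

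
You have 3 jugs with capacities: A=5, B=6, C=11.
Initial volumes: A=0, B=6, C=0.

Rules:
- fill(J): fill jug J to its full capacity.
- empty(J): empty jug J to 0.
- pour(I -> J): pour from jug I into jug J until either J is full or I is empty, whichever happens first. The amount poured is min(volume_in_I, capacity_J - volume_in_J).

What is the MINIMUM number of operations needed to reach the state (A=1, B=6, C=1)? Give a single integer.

BFS from (A=0, B=6, C=0). One shortest path:
  1. pour(B -> A) -> (A=5 B=1 C=0)
  2. empty(A) -> (A=0 B=1 C=0)
  3. pour(B -> C) -> (A=0 B=0 C=1)
  4. fill(B) -> (A=0 B=6 C=1)
  5. pour(B -> A) -> (A=5 B=1 C=1)
  6. empty(A) -> (A=0 B=1 C=1)
  7. pour(B -> A) -> (A=1 B=0 C=1)
  8. fill(B) -> (A=1 B=6 C=1)
Reached target in 8 moves.

Answer: 8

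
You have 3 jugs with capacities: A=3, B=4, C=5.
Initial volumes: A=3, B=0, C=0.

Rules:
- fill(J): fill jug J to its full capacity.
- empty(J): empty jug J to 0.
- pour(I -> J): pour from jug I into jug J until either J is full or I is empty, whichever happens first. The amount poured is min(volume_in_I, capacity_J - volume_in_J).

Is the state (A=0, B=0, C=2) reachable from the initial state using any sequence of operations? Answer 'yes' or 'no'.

BFS from (A=3, B=0, C=0):
  1. empty(A) -> (A=0 B=0 C=0)
  2. fill(C) -> (A=0 B=0 C=5)
  3. pour(C -> A) -> (A=3 B=0 C=2)
  4. empty(A) -> (A=0 B=0 C=2)
Target reached → yes.

Answer: yes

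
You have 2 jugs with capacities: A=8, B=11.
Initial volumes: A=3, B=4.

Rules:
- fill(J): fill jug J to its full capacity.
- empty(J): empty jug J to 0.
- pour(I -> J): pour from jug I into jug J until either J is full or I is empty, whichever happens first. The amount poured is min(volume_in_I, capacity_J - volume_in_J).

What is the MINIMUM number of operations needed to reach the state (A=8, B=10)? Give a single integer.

Answer: 3

Derivation:
BFS from (A=3, B=4). One shortest path:
  1. pour(B -> A) -> (A=7 B=0)
  2. fill(B) -> (A=7 B=11)
  3. pour(B -> A) -> (A=8 B=10)
Reached target in 3 moves.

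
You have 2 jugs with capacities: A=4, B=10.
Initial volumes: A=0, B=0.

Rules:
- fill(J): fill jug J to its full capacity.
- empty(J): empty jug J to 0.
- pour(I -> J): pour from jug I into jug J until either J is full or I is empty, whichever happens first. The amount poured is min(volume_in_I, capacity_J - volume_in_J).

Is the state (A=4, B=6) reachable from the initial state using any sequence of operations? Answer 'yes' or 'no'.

Answer: yes

Derivation:
BFS from (A=0, B=0):
  1. fill(B) -> (A=0 B=10)
  2. pour(B -> A) -> (A=4 B=6)
Target reached → yes.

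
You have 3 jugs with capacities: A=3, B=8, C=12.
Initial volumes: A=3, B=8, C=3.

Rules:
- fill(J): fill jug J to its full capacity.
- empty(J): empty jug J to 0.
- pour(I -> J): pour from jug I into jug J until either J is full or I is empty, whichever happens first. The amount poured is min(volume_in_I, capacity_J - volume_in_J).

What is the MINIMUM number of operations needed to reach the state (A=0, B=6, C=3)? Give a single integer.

Answer: 4

Derivation:
BFS from (A=3, B=8, C=3). One shortest path:
  1. empty(B) -> (A=3 B=0 C=3)
  2. pour(A -> B) -> (A=0 B=3 C=3)
  3. fill(A) -> (A=3 B=3 C=3)
  4. pour(A -> B) -> (A=0 B=6 C=3)
Reached target in 4 moves.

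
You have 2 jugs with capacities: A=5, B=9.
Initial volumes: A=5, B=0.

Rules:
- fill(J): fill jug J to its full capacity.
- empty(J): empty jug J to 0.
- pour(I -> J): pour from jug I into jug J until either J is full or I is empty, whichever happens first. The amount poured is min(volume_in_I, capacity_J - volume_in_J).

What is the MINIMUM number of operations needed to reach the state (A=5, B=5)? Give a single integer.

BFS from (A=5, B=0). One shortest path:
  1. pour(A -> B) -> (A=0 B=5)
  2. fill(A) -> (A=5 B=5)
Reached target in 2 moves.

Answer: 2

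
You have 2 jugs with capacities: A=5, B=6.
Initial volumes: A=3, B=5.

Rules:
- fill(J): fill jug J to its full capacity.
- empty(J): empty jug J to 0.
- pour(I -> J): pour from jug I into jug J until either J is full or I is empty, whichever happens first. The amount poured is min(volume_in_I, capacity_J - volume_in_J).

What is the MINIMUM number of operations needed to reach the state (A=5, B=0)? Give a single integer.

BFS from (A=3, B=5). One shortest path:
  1. fill(A) -> (A=5 B=5)
  2. empty(B) -> (A=5 B=0)
Reached target in 2 moves.

Answer: 2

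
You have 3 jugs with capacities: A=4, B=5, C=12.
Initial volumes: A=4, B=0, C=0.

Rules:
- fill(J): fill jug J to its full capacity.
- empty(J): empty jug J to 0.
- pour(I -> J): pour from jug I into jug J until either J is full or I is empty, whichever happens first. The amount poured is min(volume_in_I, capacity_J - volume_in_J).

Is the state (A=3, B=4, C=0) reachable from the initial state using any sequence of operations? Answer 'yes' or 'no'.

Answer: yes

Derivation:
BFS from (A=4, B=0, C=0):
  1. empty(A) -> (A=0 B=0 C=0)
  2. fill(C) -> (A=0 B=0 C=12)
  3. pour(C -> A) -> (A=4 B=0 C=8)
  4. pour(C -> B) -> (A=4 B=5 C=3)
  5. empty(B) -> (A=4 B=0 C=3)
  6. pour(A -> B) -> (A=0 B=4 C=3)
  7. pour(C -> A) -> (A=3 B=4 C=0)
Target reached → yes.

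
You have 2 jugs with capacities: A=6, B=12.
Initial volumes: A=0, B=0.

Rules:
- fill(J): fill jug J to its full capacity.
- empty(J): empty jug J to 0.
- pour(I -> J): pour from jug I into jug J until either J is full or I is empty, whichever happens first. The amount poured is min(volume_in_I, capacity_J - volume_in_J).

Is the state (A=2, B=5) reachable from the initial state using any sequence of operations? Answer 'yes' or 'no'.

Answer: no

Derivation:
BFS explored all 6 reachable states.
Reachable set includes: (0,0), (0,6), (0,12), (6,0), (6,6), (6,12)
Target (A=2, B=5) not in reachable set → no.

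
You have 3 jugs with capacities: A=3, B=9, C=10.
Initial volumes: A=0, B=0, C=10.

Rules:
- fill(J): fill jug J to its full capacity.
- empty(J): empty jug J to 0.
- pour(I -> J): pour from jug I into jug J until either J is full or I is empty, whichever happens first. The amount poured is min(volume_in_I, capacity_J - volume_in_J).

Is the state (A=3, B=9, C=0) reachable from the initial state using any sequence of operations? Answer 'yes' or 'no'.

Answer: yes

Derivation:
BFS from (A=0, B=0, C=10):
  1. fill(A) -> (A=3 B=0 C=10)
  2. fill(B) -> (A=3 B=9 C=10)
  3. empty(C) -> (A=3 B=9 C=0)
Target reached → yes.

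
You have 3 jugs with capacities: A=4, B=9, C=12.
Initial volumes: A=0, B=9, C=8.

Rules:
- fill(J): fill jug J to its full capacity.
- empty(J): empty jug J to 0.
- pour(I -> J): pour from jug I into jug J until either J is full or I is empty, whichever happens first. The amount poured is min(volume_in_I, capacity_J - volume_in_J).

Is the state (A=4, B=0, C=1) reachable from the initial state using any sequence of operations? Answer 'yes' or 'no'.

BFS from (A=0, B=9, C=8):
  1. pour(B -> A) -> (A=4 B=5 C=8)
  2. pour(B -> C) -> (A=4 B=1 C=12)
  3. empty(C) -> (A=4 B=1 C=0)
  4. pour(B -> C) -> (A=4 B=0 C=1)
Target reached → yes.

Answer: yes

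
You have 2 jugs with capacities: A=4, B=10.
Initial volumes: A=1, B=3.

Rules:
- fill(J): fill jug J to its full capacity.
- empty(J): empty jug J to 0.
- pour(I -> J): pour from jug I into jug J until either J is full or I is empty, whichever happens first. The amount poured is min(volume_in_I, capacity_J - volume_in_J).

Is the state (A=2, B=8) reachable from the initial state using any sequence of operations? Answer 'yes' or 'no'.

Answer: no

Derivation:
BFS explored all 29 reachable states.
Reachable set includes: (0,0), (0,1), (0,2), (0,3), (0,4), (0,5), (0,6), (0,7), (0,8), (0,9), (0,10), (1,0) ...
Target (A=2, B=8) not in reachable set → no.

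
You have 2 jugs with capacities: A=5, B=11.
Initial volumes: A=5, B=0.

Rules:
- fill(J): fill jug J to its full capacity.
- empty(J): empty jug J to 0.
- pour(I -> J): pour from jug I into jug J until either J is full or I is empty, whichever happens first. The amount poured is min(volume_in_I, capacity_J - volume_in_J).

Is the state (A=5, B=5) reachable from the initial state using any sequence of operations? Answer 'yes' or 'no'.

BFS from (A=5, B=0):
  1. pour(A -> B) -> (A=0 B=5)
  2. fill(A) -> (A=5 B=5)
Target reached → yes.

Answer: yes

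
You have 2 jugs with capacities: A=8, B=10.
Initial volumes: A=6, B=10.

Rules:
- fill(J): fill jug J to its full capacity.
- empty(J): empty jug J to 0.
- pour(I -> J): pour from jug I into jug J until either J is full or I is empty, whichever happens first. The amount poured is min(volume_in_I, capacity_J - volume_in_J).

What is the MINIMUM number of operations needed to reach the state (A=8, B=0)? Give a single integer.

BFS from (A=6, B=10). One shortest path:
  1. fill(A) -> (A=8 B=10)
  2. empty(B) -> (A=8 B=0)
Reached target in 2 moves.

Answer: 2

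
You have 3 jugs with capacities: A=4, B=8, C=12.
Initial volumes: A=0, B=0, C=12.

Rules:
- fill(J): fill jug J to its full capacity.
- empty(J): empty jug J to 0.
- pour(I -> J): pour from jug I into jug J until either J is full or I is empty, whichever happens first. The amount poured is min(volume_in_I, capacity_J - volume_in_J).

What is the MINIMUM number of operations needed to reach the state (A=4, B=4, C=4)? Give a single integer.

Answer: 2

Derivation:
BFS from (A=0, B=0, C=12). One shortest path:
  1. pour(C -> B) -> (A=0 B=8 C=4)
  2. pour(B -> A) -> (A=4 B=4 C=4)
Reached target in 2 moves.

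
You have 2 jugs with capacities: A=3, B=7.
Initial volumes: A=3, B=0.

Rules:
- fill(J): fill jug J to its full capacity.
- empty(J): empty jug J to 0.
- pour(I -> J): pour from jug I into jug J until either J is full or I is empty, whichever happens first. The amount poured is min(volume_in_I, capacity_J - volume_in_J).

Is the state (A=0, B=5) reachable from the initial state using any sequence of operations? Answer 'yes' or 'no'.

BFS from (A=3, B=0):
  1. pour(A -> B) -> (A=0 B=3)
  2. fill(A) -> (A=3 B=3)
  3. pour(A -> B) -> (A=0 B=6)
  4. fill(A) -> (A=3 B=6)
  5. pour(A -> B) -> (A=2 B=7)
  6. empty(B) -> (A=2 B=0)
  7. pour(A -> B) -> (A=0 B=2)
  8. fill(A) -> (A=3 B=2)
  9. pour(A -> B) -> (A=0 B=5)
Target reached → yes.

Answer: yes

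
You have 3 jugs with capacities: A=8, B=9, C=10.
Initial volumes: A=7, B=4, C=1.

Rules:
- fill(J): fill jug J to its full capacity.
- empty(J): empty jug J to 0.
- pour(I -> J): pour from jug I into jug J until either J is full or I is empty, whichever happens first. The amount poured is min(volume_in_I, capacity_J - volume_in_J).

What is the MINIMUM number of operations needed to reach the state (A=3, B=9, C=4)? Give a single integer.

Answer: 8

Derivation:
BFS from (A=7, B=4, C=1). One shortest path:
  1. empty(A) -> (A=0 B=4 C=1)
  2. fill(C) -> (A=0 B=4 C=10)
  3. pour(C -> A) -> (A=8 B=4 C=2)
  4. empty(A) -> (A=0 B=4 C=2)
  5. pour(C -> A) -> (A=2 B=4 C=0)
  6. fill(C) -> (A=2 B=4 C=10)
  7. pour(C -> A) -> (A=8 B=4 C=4)
  8. pour(A -> B) -> (A=3 B=9 C=4)
Reached target in 8 moves.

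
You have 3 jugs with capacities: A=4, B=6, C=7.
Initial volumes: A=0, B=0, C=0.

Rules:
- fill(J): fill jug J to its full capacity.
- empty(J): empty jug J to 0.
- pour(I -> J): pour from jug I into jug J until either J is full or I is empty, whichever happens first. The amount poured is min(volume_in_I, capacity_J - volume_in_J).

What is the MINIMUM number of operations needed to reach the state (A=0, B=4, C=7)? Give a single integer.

BFS from (A=0, B=0, C=0). One shortest path:
  1. fill(A) -> (A=4 B=0 C=0)
  2. fill(C) -> (A=4 B=0 C=7)
  3. pour(A -> B) -> (A=0 B=4 C=7)
Reached target in 3 moves.

Answer: 3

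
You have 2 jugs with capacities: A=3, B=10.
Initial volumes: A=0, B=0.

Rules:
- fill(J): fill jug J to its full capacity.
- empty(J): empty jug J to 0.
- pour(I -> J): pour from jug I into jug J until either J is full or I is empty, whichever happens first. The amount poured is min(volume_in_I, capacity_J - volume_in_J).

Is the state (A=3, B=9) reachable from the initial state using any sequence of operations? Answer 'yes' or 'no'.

Answer: yes

Derivation:
BFS from (A=0, B=0):
  1. fill(A) -> (A=3 B=0)
  2. pour(A -> B) -> (A=0 B=3)
  3. fill(A) -> (A=3 B=3)
  4. pour(A -> B) -> (A=0 B=6)
  5. fill(A) -> (A=3 B=6)
  6. pour(A -> B) -> (A=0 B=9)
  7. fill(A) -> (A=3 B=9)
Target reached → yes.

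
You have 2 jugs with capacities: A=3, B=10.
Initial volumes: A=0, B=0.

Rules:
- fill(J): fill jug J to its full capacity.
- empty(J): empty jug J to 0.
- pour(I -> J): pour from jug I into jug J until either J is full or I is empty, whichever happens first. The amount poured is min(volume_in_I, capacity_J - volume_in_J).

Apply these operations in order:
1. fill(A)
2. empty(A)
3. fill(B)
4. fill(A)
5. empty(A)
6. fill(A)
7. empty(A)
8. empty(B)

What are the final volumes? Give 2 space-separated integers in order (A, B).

Step 1: fill(A) -> (A=3 B=0)
Step 2: empty(A) -> (A=0 B=0)
Step 3: fill(B) -> (A=0 B=10)
Step 4: fill(A) -> (A=3 B=10)
Step 5: empty(A) -> (A=0 B=10)
Step 6: fill(A) -> (A=3 B=10)
Step 7: empty(A) -> (A=0 B=10)
Step 8: empty(B) -> (A=0 B=0)

Answer: 0 0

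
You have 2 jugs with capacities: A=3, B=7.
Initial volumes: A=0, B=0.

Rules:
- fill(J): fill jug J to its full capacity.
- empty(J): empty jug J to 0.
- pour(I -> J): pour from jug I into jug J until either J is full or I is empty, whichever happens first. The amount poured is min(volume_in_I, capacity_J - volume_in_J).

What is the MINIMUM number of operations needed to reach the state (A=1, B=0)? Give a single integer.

BFS from (A=0, B=0). One shortest path:
  1. fill(B) -> (A=0 B=7)
  2. pour(B -> A) -> (A=3 B=4)
  3. empty(A) -> (A=0 B=4)
  4. pour(B -> A) -> (A=3 B=1)
  5. empty(A) -> (A=0 B=1)
  6. pour(B -> A) -> (A=1 B=0)
Reached target in 6 moves.

Answer: 6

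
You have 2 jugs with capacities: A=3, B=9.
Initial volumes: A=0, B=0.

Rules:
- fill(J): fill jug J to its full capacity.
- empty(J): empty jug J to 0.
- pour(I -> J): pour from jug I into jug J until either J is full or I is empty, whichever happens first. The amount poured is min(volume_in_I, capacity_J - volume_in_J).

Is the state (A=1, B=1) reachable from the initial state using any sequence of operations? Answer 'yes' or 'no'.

BFS explored all 8 reachable states.
Reachable set includes: (0,0), (0,3), (0,6), (0,9), (3,0), (3,3), (3,6), (3,9)
Target (A=1, B=1) not in reachable set → no.

Answer: no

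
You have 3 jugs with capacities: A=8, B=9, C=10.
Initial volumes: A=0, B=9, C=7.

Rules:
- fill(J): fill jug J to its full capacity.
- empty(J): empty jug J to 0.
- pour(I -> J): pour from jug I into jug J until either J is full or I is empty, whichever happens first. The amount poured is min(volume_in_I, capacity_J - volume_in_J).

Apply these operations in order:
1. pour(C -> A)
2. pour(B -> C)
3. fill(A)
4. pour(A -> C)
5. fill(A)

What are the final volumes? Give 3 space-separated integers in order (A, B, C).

Step 1: pour(C -> A) -> (A=7 B=9 C=0)
Step 2: pour(B -> C) -> (A=7 B=0 C=9)
Step 3: fill(A) -> (A=8 B=0 C=9)
Step 4: pour(A -> C) -> (A=7 B=0 C=10)
Step 5: fill(A) -> (A=8 B=0 C=10)

Answer: 8 0 10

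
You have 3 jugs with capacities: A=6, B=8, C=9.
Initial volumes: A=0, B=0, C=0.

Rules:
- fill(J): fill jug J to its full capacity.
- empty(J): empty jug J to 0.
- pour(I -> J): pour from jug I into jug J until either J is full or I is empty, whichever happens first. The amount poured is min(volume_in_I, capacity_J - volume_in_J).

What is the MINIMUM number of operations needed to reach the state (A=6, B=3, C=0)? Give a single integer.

Answer: 3

Derivation:
BFS from (A=0, B=0, C=0). One shortest path:
  1. fill(C) -> (A=0 B=0 C=9)
  2. pour(C -> A) -> (A=6 B=0 C=3)
  3. pour(C -> B) -> (A=6 B=3 C=0)
Reached target in 3 moves.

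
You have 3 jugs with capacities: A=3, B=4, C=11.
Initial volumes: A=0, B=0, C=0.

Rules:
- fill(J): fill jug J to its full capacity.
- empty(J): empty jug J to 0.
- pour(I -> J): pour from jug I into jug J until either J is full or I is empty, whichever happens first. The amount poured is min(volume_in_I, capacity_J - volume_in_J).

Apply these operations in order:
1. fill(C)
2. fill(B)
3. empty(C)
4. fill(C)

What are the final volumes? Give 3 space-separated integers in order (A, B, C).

Answer: 0 4 11

Derivation:
Step 1: fill(C) -> (A=0 B=0 C=11)
Step 2: fill(B) -> (A=0 B=4 C=11)
Step 3: empty(C) -> (A=0 B=4 C=0)
Step 4: fill(C) -> (A=0 B=4 C=11)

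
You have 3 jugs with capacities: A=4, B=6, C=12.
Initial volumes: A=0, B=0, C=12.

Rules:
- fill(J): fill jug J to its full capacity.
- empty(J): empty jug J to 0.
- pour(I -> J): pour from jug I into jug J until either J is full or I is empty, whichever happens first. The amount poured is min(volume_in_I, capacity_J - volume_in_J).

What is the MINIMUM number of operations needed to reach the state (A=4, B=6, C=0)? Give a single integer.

BFS from (A=0, B=0, C=12). One shortest path:
  1. fill(A) -> (A=4 B=0 C=12)
  2. fill(B) -> (A=4 B=6 C=12)
  3. empty(C) -> (A=4 B=6 C=0)
Reached target in 3 moves.

Answer: 3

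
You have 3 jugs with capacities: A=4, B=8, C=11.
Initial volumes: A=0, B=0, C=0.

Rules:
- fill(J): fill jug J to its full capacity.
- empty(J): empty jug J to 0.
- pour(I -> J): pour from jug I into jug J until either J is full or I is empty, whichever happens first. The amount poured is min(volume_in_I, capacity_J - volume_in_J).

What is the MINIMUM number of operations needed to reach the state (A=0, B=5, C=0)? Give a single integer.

BFS from (A=0, B=0, C=0). One shortest path:
  1. fill(B) -> (A=0 B=8 C=0)
  2. pour(B -> C) -> (A=0 B=0 C=8)
  3. fill(B) -> (A=0 B=8 C=8)
  4. pour(B -> C) -> (A=0 B=5 C=11)
  5. empty(C) -> (A=0 B=5 C=0)
Reached target in 5 moves.

Answer: 5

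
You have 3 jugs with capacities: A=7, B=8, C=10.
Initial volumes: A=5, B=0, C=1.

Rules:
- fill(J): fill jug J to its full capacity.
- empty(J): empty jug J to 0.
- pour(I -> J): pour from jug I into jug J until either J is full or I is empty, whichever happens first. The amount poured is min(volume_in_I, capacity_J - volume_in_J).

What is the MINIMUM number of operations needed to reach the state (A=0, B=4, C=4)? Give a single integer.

Answer: 7

Derivation:
BFS from (A=5, B=0, C=1). One shortest path:
  1. pour(A -> B) -> (A=0 B=5 C=1)
  2. pour(C -> A) -> (A=1 B=5 C=0)
  3. fill(C) -> (A=1 B=5 C=10)
  4. pour(C -> A) -> (A=7 B=5 C=4)
  5. pour(A -> B) -> (A=4 B=8 C=4)
  6. empty(B) -> (A=4 B=0 C=4)
  7. pour(A -> B) -> (A=0 B=4 C=4)
Reached target in 7 moves.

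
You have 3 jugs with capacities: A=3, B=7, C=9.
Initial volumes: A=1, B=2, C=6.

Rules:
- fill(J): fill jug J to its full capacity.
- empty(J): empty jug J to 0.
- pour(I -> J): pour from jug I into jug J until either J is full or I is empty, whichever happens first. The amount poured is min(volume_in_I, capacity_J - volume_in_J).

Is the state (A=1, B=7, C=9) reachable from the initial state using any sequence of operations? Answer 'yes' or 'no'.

Answer: yes

Derivation:
BFS from (A=1, B=2, C=6):
  1. fill(B) -> (A=1 B=7 C=6)
  2. fill(C) -> (A=1 B=7 C=9)
Target reached → yes.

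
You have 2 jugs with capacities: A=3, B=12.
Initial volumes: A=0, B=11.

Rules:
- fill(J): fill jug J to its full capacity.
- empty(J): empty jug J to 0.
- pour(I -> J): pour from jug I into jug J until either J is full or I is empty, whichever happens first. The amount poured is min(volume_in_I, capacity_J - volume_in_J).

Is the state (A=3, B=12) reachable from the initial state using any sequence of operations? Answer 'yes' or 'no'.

Answer: yes

Derivation:
BFS from (A=0, B=11):
  1. fill(A) -> (A=3 B=11)
  2. fill(B) -> (A=3 B=12)
Target reached → yes.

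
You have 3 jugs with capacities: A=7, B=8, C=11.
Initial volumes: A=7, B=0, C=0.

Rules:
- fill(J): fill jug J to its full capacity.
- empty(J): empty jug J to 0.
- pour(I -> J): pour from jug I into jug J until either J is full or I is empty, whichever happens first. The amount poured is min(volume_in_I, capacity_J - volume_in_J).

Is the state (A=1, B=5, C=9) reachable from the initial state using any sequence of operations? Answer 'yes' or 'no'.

Answer: no

Derivation:
BFS explored all 444 reachable states.
Reachable set includes: (0,0,0), (0,0,1), (0,0,2), (0,0,3), (0,0,4), (0,0,5), (0,0,6), (0,0,7), (0,0,8), (0,0,9), (0,0,10), (0,0,11) ...
Target (A=1, B=5, C=9) not in reachable set → no.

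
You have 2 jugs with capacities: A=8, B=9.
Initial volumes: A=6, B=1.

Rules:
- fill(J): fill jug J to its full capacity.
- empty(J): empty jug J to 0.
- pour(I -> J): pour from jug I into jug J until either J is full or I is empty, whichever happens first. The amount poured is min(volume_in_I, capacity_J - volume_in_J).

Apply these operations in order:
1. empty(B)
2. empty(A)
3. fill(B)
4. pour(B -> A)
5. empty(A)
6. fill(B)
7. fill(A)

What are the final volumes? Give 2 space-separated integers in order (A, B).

Answer: 8 9

Derivation:
Step 1: empty(B) -> (A=6 B=0)
Step 2: empty(A) -> (A=0 B=0)
Step 3: fill(B) -> (A=0 B=9)
Step 4: pour(B -> A) -> (A=8 B=1)
Step 5: empty(A) -> (A=0 B=1)
Step 6: fill(B) -> (A=0 B=9)
Step 7: fill(A) -> (A=8 B=9)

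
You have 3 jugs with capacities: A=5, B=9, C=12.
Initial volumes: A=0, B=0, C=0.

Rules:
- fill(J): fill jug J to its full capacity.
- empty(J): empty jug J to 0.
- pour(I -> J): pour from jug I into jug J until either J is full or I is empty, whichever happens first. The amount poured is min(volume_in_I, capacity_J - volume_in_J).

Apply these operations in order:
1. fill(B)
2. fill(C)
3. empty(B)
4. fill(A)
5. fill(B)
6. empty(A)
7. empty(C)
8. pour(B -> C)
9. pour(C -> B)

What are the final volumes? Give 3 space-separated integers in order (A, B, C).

Step 1: fill(B) -> (A=0 B=9 C=0)
Step 2: fill(C) -> (A=0 B=9 C=12)
Step 3: empty(B) -> (A=0 B=0 C=12)
Step 4: fill(A) -> (A=5 B=0 C=12)
Step 5: fill(B) -> (A=5 B=9 C=12)
Step 6: empty(A) -> (A=0 B=9 C=12)
Step 7: empty(C) -> (A=0 B=9 C=0)
Step 8: pour(B -> C) -> (A=0 B=0 C=9)
Step 9: pour(C -> B) -> (A=0 B=9 C=0)

Answer: 0 9 0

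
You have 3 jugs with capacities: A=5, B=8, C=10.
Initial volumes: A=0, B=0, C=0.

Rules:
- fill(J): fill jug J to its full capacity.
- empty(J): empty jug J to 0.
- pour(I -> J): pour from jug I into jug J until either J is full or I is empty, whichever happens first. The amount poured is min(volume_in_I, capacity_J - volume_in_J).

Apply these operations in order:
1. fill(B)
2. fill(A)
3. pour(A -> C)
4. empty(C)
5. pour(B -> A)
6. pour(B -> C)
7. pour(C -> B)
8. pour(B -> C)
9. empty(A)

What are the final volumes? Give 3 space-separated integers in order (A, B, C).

Answer: 0 0 3

Derivation:
Step 1: fill(B) -> (A=0 B=8 C=0)
Step 2: fill(A) -> (A=5 B=8 C=0)
Step 3: pour(A -> C) -> (A=0 B=8 C=5)
Step 4: empty(C) -> (A=0 B=8 C=0)
Step 5: pour(B -> A) -> (A=5 B=3 C=0)
Step 6: pour(B -> C) -> (A=5 B=0 C=3)
Step 7: pour(C -> B) -> (A=5 B=3 C=0)
Step 8: pour(B -> C) -> (A=5 B=0 C=3)
Step 9: empty(A) -> (A=0 B=0 C=3)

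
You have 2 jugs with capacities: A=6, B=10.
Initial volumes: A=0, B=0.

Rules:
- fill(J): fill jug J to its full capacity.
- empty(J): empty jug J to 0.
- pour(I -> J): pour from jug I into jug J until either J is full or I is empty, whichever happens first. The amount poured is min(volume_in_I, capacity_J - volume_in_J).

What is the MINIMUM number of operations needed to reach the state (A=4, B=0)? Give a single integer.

Answer: 4

Derivation:
BFS from (A=0, B=0). One shortest path:
  1. fill(B) -> (A=0 B=10)
  2. pour(B -> A) -> (A=6 B=4)
  3. empty(A) -> (A=0 B=4)
  4. pour(B -> A) -> (A=4 B=0)
Reached target in 4 moves.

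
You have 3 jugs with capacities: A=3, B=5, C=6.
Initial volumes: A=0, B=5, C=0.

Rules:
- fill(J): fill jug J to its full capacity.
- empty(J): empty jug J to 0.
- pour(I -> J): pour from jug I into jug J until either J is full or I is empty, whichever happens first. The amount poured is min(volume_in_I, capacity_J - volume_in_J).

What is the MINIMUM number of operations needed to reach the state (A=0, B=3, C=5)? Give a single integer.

Answer: 3

Derivation:
BFS from (A=0, B=5, C=0). One shortest path:
  1. fill(A) -> (A=3 B=5 C=0)
  2. pour(B -> C) -> (A=3 B=0 C=5)
  3. pour(A -> B) -> (A=0 B=3 C=5)
Reached target in 3 moves.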